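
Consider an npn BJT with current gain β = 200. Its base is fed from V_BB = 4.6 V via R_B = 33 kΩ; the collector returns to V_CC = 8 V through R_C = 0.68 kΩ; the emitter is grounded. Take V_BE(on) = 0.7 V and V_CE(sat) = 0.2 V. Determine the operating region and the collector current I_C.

Assume active: I_B = (4.6 − 0.7)/33 = 0.118 mA, giving I_C = β·I_B = 23.6 mA.
But then V_CE = 8 − 23.6×0.68 = -8.07 V < V_CE(sat) = 0.2 V — impossible in the active region.
So the transistor is saturated. With V_CE = 0.2 V, I_C = (V_CC − 0.2)/R_C = 7.8/0.68 = 11.5 mA.
Check: β·I_B = 23.6 mA > I_C = 11.5 mA, confirming saturation.

saturation; I_C ≈ 11 mA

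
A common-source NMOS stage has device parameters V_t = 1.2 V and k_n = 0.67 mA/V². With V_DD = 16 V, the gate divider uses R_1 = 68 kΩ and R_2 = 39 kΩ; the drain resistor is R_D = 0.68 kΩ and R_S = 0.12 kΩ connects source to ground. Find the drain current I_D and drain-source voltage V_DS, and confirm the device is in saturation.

I_D ≈ 5.3 mA, V_DS ≈ 12 V

V_G = V_DD·R_2/(R_1+R_2) = 16×39/107 = 5.83 V.
Assume saturation: I_D = (k_n/2)(V_GS − V_t)² with V_GS = V_G − I_D·R_S = 5.83 − 0.12·I_D.
Substituting gives 0.00482·I_D² − 1.37·I_D + 7.19 = 0, with roots I_D = 5.34 or 279 mA.
The root I_D = 279 mA gives V_GS = -27.7 V ≤ V_t, so take I_D = 5.34 mA.
Then V_GS = 5.19 V and V_DS = V_DD − I_D(R_D+R_S) = 16 − 5.34×0.8 = 11.7 V.
Saturation requires V_DS ≥ V_GS − V_t = 3.99 V; 11.7 ≥ 3.99 ✓.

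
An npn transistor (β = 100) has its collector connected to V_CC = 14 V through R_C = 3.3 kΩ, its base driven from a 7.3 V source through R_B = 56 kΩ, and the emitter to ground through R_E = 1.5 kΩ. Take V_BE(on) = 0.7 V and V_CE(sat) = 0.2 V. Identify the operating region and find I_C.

Assume active: I_B = (7.3 − 0.7)/(56 + 101×1.5) = 0.0318 mA, I_C = β·I_B = 3.18 mA.
Then V_CE = 14 − 3.18×3.3 − 3.21×1.5 = -1.32 V < 0.2 V — the active assumption fails.
Re-solve with V_CE = 0.2 V. KCL at the emitter: V_E/R_E = (V_BB−0.7−V_E)/R_B + (V_CC−0.2−V_E)/R_C, giving V_E = 4.35 V.
I_C = (V_CC − 0.2 − V_E)/R_C = (13.8 − 4.35)/3.3 = 2.86 mA.
Check: I_B = (6.6 − 4.35)/56 = 0.0401 mA, and β·I_B = 4.01 mA > I_C, confirming saturation.

saturation; I_C ≈ 2.9 mA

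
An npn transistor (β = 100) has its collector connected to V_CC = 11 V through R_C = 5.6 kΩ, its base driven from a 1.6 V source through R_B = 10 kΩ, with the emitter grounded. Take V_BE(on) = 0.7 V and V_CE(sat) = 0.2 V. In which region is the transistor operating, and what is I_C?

saturation; I_C ≈ 1.9 mA

Assume active: I_B = (1.6 − 0.7)/10 = 0.09 mA, giving I_C = β·I_B = 9 mA.
But then V_CE = 11 − 9×5.6 = -39.4 V < V_CE(sat) = 0.2 V — impossible in the active region.
So the transistor is saturated. With V_CE = 0.2 V, I_C = (V_CC − 0.2)/R_C = 10.8/5.6 = 1.93 mA.
Check: β·I_B = 9 mA > I_C = 1.93 mA, confirming saturation.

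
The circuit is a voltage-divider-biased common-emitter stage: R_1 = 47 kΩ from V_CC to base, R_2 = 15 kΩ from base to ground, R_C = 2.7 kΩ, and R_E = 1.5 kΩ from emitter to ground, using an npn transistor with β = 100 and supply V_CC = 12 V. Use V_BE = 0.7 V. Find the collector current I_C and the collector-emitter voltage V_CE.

Thevenize the base divider: V_Th = V_CC·R_2/(R_1+R_2) = 12×15/62 = 2.9 V, R_Th = R_1‖R_2 = 11.4 kΩ.
Base-emitter loop: V_Th = I_B·R_Th + V_BE + (β+1)I_B·R_E, so I_B = (2.9 − 0.7) / (11.4 + 101×1.5) = 0.0135 mA.
I_C = β·I_B = 100×0.0135 = 1.35 mA, and I_E = (β+1)I_B = 1.37 mA.
V_CE = V_CC − I_C·R_C − I_E·R_E = 12 − 1.35×2.7 − 1.37×1.5 = 6.3 V.
V_CE = 6.3 V > 0.2 V confirms active-region operation.

I_C ≈ 1.4 mA, V_CE ≈ 6.3 V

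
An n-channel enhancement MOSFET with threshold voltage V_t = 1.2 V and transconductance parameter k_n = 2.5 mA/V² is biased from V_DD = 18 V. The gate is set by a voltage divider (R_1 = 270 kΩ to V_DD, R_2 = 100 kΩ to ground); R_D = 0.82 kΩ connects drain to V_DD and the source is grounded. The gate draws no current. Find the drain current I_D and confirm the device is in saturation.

V_G = V_DD·R_2/(R_1+R_2) = 18×100/370 = 4.86 V. With the source grounded, V_GS = V_G = 4.86 V.
Assume saturation: I_D = (k_n/2)(V_GS − V_t)² = (2.5/2)×(4.86 − 1.2)² = 1.25×3.66² = 16.8 mA.
V_DS = V_DD − I_D·R_D = 18 − 16.8×0.82 = 4.23 V.
Saturation requires V_DS ≥ V_GS − V_t = 3.66 V; 4.23 ≥ 3.66 ✓.

I_D ≈ 17 mA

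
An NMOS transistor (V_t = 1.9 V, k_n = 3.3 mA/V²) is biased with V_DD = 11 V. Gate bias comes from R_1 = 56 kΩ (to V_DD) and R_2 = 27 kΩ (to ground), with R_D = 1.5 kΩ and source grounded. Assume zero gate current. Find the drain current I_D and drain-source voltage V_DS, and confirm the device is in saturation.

I_D ≈ 4.6 mA, V_DS ≈ 4 V

V_G = V_DD·R_2/(R_1+R_2) = 11×27/83 = 3.58 V. With the source grounded, V_GS = V_G = 3.58 V.
Assume saturation: I_D = (k_n/2)(V_GS − V_t)² = (3.3/2)×(3.58 − 1.9)² = 1.65×1.68² = 4.65 mA.
V_DS = V_DD − I_D·R_D = 11 − 4.65×1.5 = 4.03 V.
Saturation requires V_DS ≥ V_GS − V_t = 1.68 V; 4.03 ≥ 1.68 ✓.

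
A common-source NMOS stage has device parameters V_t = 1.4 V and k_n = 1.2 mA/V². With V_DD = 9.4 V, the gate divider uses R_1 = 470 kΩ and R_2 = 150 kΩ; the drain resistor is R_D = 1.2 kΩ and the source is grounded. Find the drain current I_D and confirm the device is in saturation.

I_D ≈ 0.46 mA

V_G = V_DD·R_2/(R_1+R_2) = 9.4×150/620 = 2.27 V. With the source grounded, V_GS = V_G = 2.27 V.
Assume saturation: I_D = (k_n/2)(V_GS − V_t)² = (1.2/2)×(2.27 − 1.4)² = 0.6×0.874² = 0.459 mA.
V_DS = V_DD − I_D·R_D = 9.4 − 0.459×1.2 = 8.85 V.
Saturation requires V_DS ≥ V_GS − V_t = 0.874 V; 8.85 ≥ 0.874 ✓.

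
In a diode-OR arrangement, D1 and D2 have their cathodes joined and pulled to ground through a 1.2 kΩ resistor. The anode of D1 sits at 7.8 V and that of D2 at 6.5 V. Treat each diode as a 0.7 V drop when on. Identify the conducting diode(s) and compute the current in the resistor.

Assume both conduct. Then node N would need to be at both 7.8−0.7 = 7.1 V and 6.5−0.7 = 5.8 V, which is impossible.
Assume only D1 conducts: V_N = 7.8 − 0.7 = 7.1 V, so I_R = 7.1/1.2 = 5.92 mA.
Check D2: its anode-to-cathode voltage is 6.5 − 7.1 = -0.6 V < 0.7 V, so it is off. The assumption is consistent.

Only D1 conducts; I_R ≈ 5.9 mA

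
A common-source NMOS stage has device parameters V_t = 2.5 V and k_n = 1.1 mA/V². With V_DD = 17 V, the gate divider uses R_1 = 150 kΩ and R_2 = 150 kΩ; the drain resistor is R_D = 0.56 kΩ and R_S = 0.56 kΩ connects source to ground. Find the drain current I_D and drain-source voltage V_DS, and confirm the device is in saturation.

I_D ≈ 5.2 mA, V_DS ≈ 11 V

V_G = V_DD·R_2/(R_1+R_2) = 17×150/300 = 8.5 V.
Assume saturation: I_D = (k_n/2)(V_GS − V_t)² with V_GS = V_G − I_D·R_S = 8.5 − 0.56·I_D.
Substituting gives 0.172·I_D² − 4.7·I_D + 19.8 = 0, with roots I_D = 5.22 or 22 mA.
The root I_D = 22 mA gives V_GS = -3.83 V ≤ V_t, so take I_D = 5.22 mA.
Then V_GS = 5.58 V and V_DS = V_DD − I_D(R_D+R_S) = 17 − 5.22×1.12 = 11.2 V.
Saturation requires V_DS ≥ V_GS − V_t = 3.08 V; 11.2 ≥ 3.08 ✓.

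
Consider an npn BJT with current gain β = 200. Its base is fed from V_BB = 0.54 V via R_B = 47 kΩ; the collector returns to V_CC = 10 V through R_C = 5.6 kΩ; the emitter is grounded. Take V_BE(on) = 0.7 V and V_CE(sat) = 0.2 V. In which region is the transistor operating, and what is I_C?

cutoff; I_C ≈ 0

V_BB = 0.54 V ≤ V_BE(on) = 0.7 V, so the base-emitter junction is not forward biased.
The transistor is in cutoff: I_B = I_C = 0.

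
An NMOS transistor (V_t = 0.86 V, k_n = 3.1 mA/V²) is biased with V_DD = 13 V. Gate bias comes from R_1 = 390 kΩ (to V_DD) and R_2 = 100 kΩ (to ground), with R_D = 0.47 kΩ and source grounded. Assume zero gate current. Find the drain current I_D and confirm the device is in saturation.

V_G = V_DD·R_2/(R_1+R_2) = 13×100/490 = 2.65 V. With the source grounded, V_GS = V_G = 2.65 V.
Assume saturation: I_D = (k_n/2)(V_GS − V_t)² = (3.1/2)×(2.65 − 0.86)² = 1.55×1.79² = 4.98 mA.
V_DS = V_DD − I_D·R_D = 13 − 4.98×0.47 = 10.7 V.
Saturation requires V_DS ≥ V_GS − V_t = 1.79 V; 10.7 ≥ 1.79 ✓.

I_D ≈ 5 mA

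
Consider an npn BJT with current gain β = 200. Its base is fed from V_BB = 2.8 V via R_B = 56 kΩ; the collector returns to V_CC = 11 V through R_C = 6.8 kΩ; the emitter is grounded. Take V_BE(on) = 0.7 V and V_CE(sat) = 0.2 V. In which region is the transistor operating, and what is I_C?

Assume active: I_B = (2.8 − 0.7)/56 = 0.0375 mA, giving I_C = β·I_B = 7.5 mA.
But then V_CE = 11 − 7.5×6.8 = -40 V < V_CE(sat) = 0.2 V — impossible in the active region.
So the transistor is saturated. With V_CE = 0.2 V, I_C = (V_CC − 0.2)/R_C = 10.8/6.8 = 1.59 mA.
Check: β·I_B = 7.5 mA > I_C = 1.59 mA, confirming saturation.

saturation; I_C ≈ 1.6 mA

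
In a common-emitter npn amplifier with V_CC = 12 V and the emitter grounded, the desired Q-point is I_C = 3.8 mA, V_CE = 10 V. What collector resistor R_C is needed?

R_C ≈ 0.53 kΩ

Collector loop: V_CC = I_C·R_C + V_CE.
R_C = (V_CC − V_CE)/I_C = (12 − 10)/3.8 = 0.526 kΩ.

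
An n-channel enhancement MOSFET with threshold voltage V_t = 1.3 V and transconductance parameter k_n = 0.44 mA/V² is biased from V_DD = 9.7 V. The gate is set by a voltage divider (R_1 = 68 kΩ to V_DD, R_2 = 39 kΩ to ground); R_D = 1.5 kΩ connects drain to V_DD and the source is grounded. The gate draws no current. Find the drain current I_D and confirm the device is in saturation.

V_G = V_DD·R_2/(R_1+R_2) = 9.7×39/107 = 3.54 V. With the source grounded, V_GS = V_G = 3.54 V.
Assume saturation: I_D = (k_n/2)(V_GS − V_t)² = (0.44/2)×(3.54 − 1.3)² = 0.22×2.24² = 1.1 mA.
V_DS = V_DD − I_D·R_D = 9.7 − 1.1×1.5 = 8.05 V.
Saturation requires V_DS ≥ V_GS − V_t = 2.24 V; 8.05 ≥ 2.24 ✓.

I_D ≈ 1.1 mA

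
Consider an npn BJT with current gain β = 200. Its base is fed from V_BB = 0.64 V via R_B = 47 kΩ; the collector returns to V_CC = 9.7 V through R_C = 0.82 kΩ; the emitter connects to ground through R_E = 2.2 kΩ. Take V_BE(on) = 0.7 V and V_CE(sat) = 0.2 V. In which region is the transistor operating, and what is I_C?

cutoff; I_C ≈ 0

V_BB = 0.64 V ≤ V_BE(on) = 0.7 V, so the base-emitter junction is not forward biased.
The transistor is in cutoff: I_B = I_C = 0.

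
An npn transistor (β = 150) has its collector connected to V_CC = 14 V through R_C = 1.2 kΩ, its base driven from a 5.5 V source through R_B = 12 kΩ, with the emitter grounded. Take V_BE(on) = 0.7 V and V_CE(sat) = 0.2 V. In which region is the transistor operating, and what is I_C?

saturation; I_C ≈ 12 mA

Assume active: I_B = (5.5 − 0.7)/12 = 0.4 mA, giving I_C = β·I_B = 60 mA.
But then V_CE = 14 − 60×1.2 = -58 V < V_CE(sat) = 0.2 V — impossible in the active region.
So the transistor is saturated. With V_CE = 0.2 V, I_C = (V_CC − 0.2)/R_C = 13.8/1.2 = 11.5 mA.
Check: β·I_B = 60 mA > I_C = 11.5 mA, confirming saturation.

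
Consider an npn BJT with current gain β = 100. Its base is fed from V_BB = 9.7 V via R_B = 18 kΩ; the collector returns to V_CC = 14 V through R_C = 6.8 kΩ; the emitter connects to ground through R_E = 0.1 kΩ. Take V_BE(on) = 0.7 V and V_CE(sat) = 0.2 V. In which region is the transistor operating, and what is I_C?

Assume active: I_B = (9.7 − 0.7)/(18 + 101×0.1) = 0.32 mA, I_C = β·I_B = 32 mA.
Then V_CE = 14 − 32×6.8 − 32.3×0.1 = -207 V < 0.2 V — the active assumption fails.
Re-solve with V_CE = 0.2 V. KCL at the emitter: V_E/R_E = (V_BB−0.7−V_E)/R_B + (V_CC−0.2−V_E)/R_C, giving V_E = 0.248 V.
I_C = (V_CC − 0.2 − V_E)/R_C = (13.8 − 0.248)/6.8 = 1.99 mA.
Check: I_B = (9 − 0.248)/18 = 0.486 mA, and β·I_B = 48.6 mA > I_C, confirming saturation.

saturation; I_C ≈ 2 mA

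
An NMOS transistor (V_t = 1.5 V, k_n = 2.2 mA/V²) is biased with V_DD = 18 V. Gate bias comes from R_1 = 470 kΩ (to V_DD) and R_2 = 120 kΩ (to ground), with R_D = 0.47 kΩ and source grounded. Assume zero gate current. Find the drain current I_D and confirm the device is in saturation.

I_D ≈ 5.1 mA

V_G = V_DD·R_2/(R_1+R_2) = 18×120/590 = 3.66 V. With the source grounded, V_GS = V_G = 3.66 V.
Assume saturation: I_D = (k_n/2)(V_GS − V_t)² = (2.2/2)×(3.66 − 1.5)² = 1.1×2.16² = 5.14 mA.
V_DS = V_DD − I_D·R_D = 18 − 5.14×0.47 = 15.6 V.
Saturation requires V_DS ≥ V_GS − V_t = 2.16 V; 15.6 ≥ 2.16 ✓.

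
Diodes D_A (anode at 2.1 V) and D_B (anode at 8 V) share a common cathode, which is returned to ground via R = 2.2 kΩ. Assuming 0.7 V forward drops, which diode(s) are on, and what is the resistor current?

Only D_B conducts; I_R ≈ 3.3 mA

Assume both conduct. Then node N would need to be at both 2.1−0.7 = 1.4 V and 8−0.7 = 7.3 V, which is impossible.
Assume only D_B conducts: V_N = 8 − 0.7 = 7.3 V, so I_R = 7.3/2.2 = 3.32 mA.
Check D_A: its anode-to-cathode voltage is 2.1 − 7.3 = -5.2 V < 0.7 V, so it is off. The assumption is consistent.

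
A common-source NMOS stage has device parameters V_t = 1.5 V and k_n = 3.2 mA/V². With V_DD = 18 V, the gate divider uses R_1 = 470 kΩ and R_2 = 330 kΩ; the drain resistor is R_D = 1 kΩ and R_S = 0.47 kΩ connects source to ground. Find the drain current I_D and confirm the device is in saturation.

I_D ≈ 7.9 mA

V_G = V_DD·R_2/(R_1+R_2) = 18×330/800 = 7.42 V.
Assume saturation: I_D = (k_n/2)(V_GS − V_t)² with V_GS = V_G − I_D·R_S = 7.42 − 0.47·I_D.
Substituting gives 0.353·I_D² − 9.91·I_D + 56.2 = 0, with roots I_D = 7.88 or 20.2 mA.
The root I_D = 20.2 mA gives V_GS = -2.05 V ≤ V_t, so take I_D = 7.88 mA.
Then V_GS = 3.72 V and V_DS = V_DD − I_D(R_D+R_S) = 18 − 7.88×1.47 = 6.41 V.
Saturation requires V_DS ≥ V_GS − V_t = 2.22 V; 6.41 ≥ 2.22 ✓.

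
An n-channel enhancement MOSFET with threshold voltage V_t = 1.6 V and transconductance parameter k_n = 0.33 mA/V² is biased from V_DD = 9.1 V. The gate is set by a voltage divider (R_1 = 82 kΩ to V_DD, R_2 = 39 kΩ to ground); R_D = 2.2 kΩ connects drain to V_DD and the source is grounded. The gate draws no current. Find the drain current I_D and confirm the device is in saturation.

V_G = V_DD·R_2/(R_1+R_2) = 9.1×39/121 = 2.93 V. With the source grounded, V_GS = V_G = 2.93 V.
Assume saturation: I_D = (k_n/2)(V_GS − V_t)² = (0.33/2)×(2.93 − 1.6)² = 0.165×1.33² = 0.293 mA.
V_DS = V_DD − I_D·R_D = 9.1 − 0.293×2.2 = 8.45 V.
Saturation requires V_DS ≥ V_GS − V_t = 1.33 V; 8.45 ≥ 1.33 ✓.

I_D ≈ 0.29 mA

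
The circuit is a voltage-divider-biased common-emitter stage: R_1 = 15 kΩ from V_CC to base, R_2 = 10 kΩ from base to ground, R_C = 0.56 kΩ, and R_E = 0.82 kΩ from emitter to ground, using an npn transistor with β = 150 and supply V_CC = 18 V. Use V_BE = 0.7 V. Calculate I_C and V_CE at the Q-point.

Thevenize the base divider: V_Th = V_CC·R_2/(R_1+R_2) = 18×10/25 = 7.2 V, R_Th = R_1‖R_2 = 6 kΩ.
Base-emitter loop: V_Th = I_B·R_Th + V_BE + (β+1)I_B·R_E, so I_B = (7.2 − 0.7) / (6 + 151×0.82) = 0.0501 mA.
I_C = β·I_B = 150×0.0501 = 7.51 mA, and I_E = (β+1)I_B = 7.56 mA.
V_CE = V_CC − I_C·R_C − I_E·R_E = 18 − 7.51×0.56 − 7.56×0.82 = 7.59 V.
V_CE = 7.59 V > 0.2 V confirms active-region operation.

I_C ≈ 7.5 mA, V_CE ≈ 7.6 V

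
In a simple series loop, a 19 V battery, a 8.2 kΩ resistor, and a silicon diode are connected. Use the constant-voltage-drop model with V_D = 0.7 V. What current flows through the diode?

KVL around the loop: 19 = V_D + I·R = 0.7 + I × 8.2 kΩ.
So I = (19 − 0.7) / 8.2 kΩ = 18.3 / 8.2 = 2.23 mA.

I ≈ 2.2 mA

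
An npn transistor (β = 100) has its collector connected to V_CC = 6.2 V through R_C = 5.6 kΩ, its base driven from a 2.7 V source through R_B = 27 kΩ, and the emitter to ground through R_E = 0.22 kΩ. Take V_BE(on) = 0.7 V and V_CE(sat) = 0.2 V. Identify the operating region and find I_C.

Assume active: I_B = (2.7 − 0.7)/(27 + 101×0.22) = 0.0406 mA, I_C = β·I_B = 4.06 mA.
Then V_CE = 6.2 − 4.06×5.6 − 4.1×0.22 = -17.5 V < 0.2 V — the active assumption fails.
Re-solve with V_CE = 0.2 V. KCL at the emitter: V_E/R_E = (V_BB−0.7−V_E)/R_B + (V_CC−0.2−V_E)/R_C, giving V_E = 0.241 V.
I_C = (V_CC − 0.2 − V_E)/R_C = (6 − 0.241)/5.6 = 1.03 mA.
Check: I_B = (2 − 0.241)/27 = 0.0652 mA, and β·I_B = 6.52 mA > I_C, confirming saturation.

saturation; I_C ≈ 1 mA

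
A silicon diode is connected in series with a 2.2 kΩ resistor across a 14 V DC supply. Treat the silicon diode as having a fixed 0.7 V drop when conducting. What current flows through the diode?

I ≈ 6 mA

KVL around the loop: 14 = V_D + I·R = 0.7 + I × 2.2 kΩ.
So I = (14 − 0.7) / 2.2 kΩ = 13.3 / 2.2 = 6.05 mA.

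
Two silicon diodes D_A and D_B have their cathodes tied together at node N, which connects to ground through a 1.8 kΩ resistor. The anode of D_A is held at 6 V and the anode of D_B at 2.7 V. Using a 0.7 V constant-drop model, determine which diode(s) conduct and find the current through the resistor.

Only D_A conducts; I_R ≈ 2.9 mA

Assume both conduct. Then node N would need to be at both 6−0.7 = 5.3 V and 2.7−0.7 = 2 V, which is impossible.
Assume only D_A conducts: V_N = 6 − 0.7 = 5.3 V, so I_R = 5.3/1.8 = 2.94 mA.
Check D_B: its anode-to-cathode voltage is 2.7 − 5.3 = -2.6 V < 0.7 V, so it is off. The assumption is consistent.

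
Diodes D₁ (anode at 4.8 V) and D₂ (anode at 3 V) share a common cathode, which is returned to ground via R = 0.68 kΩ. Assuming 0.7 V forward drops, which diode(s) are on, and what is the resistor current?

Only D₁ conducts; I_R ≈ 6 mA

Assume both conduct. Then node N would need to be at both 4.8−0.7 = 4.1 V and 3−0.7 = 2.3 V, which is impossible.
Assume only D₁ conducts: V_N = 4.8 − 0.7 = 4.1 V, so I_R = 4.1/0.68 = 6.03 mA.
Check D₂: its anode-to-cathode voltage is 3 − 4.1 = -1.1 V < 0.7 V, so it is off. The assumption is consistent.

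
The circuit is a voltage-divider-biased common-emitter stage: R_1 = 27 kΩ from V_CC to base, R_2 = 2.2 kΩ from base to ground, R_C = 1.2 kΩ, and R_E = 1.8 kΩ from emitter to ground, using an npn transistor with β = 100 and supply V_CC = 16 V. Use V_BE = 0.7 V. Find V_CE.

V_CE ≈ 15 V

Thevenize the base divider: V_Th = V_CC·R_2/(R_1+R_2) = 16×2.2/29.2 = 1.21 V, R_Th = R_1‖R_2 = 2.03 kΩ.
Base-emitter loop: V_Th = I_B·R_Th + V_BE + (β+1)I_B·R_E, so I_B = (1.21 − 0.7) / (2.03 + 101×1.8) = 0.00275 mA.
I_C = β·I_B = 100×0.00275 = 0.275 mA, and I_E = (β+1)I_B = 0.278 mA.
V_CE = V_CC − I_C·R_C − I_E·R_E = 16 − 0.275×1.2 − 0.278×1.8 = 15.2 V.
V_CE = 15.2 V > 0.2 V confirms active-region operation.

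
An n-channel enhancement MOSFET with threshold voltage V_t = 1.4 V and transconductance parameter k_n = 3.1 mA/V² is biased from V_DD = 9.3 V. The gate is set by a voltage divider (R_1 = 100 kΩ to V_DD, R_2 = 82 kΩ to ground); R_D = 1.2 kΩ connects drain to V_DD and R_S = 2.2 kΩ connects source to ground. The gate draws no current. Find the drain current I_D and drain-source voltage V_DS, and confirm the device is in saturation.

I_D ≈ 0.92 mA, V_DS ≈ 6.2 V

V_G = V_DD·R_2/(R_1+R_2) = 9.3×82/182 = 4.19 V.
Assume saturation: I_D = (k_n/2)(V_GS − V_t)² with V_GS = V_G − I_D·R_S = 4.19 − 2.2·I_D.
Substituting gives 7.5·I_D² − 20·I_D + 12.1 = 0, with roots I_D = 0.918 or 1.75 mA.
The root I_D = 1.75 mA gives V_GS = 0.337 V ≤ V_t, so take I_D = 0.918 mA.
Then V_GS = 2.17 V and V_DS = V_DD − I_D(R_D+R_S) = 9.3 − 0.918×3.4 = 6.18 V.
Saturation requires V_DS ≥ V_GS − V_t = 0.77 V; 6.18 ≥ 0.77 ✓.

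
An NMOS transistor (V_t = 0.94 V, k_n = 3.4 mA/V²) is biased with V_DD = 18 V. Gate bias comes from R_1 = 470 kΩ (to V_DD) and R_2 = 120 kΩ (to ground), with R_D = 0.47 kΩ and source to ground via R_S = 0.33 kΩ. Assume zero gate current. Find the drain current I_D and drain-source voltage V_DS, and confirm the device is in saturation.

I_D ≈ 3.7 mA, V_DS ≈ 15 V

V_G = V_DD·R_2/(R_1+R_2) = 18×120/590 = 3.66 V.
Assume saturation: I_D = (k_n/2)(V_GS − V_t)² with V_GS = V_G − I_D·R_S = 3.66 − 0.33·I_D.
Substituting gives 0.185·I_D² − 4.05·I_D + 12.6 = 0, with roots I_D = 3.75 or 18.1 mA.
The root I_D = 18.1 mA gives V_GS = -2.33 V ≤ V_t, so take I_D = 3.75 mA.
Then V_GS = 2.42 V and V_DS = V_DD − I_D(R_D+R_S) = 18 − 3.75×0.8 = 15 V.
Saturation requires V_DS ≥ V_GS − V_t = 1.48 V; 15 ≥ 1.48 ✓.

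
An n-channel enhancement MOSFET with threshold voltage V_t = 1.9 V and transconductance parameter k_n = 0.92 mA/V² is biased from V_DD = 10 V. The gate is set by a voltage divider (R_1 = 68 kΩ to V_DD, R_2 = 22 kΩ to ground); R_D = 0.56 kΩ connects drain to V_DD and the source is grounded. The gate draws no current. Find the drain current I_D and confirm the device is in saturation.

I_D ≈ 0.14 mA

V_G = V_DD·R_2/(R_1+R_2) = 10×22/90 = 2.44 V. With the source grounded, V_GS = V_G = 2.44 V.
Assume saturation: I_D = (k_n/2)(V_GS − V_t)² = (0.92/2)×(2.44 − 1.9)² = 0.46×0.544² = 0.136 mA.
V_DS = V_DD − I_D·R_D = 10 − 0.136×0.56 = 9.92 V.
Saturation requires V_DS ≥ V_GS − V_t = 0.544 V; 9.92 ≥ 0.544 ✓.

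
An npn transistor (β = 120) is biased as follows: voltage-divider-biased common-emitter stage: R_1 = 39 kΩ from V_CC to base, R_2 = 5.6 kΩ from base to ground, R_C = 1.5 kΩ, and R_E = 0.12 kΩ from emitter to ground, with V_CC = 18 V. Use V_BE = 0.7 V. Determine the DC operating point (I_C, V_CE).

Thevenize the base divider: V_Th = V_CC·R_2/(R_1+R_2) = 18×5.6/44.6 = 2.26 V, R_Th = R_1‖R_2 = 4.9 kΩ.
Base-emitter loop: V_Th = I_B·R_Th + V_BE + (β+1)I_B·R_E, so I_B = (2.26 − 0.7) / (4.9 + 121×0.12) = 0.0803 mA.
I_C = β·I_B = 120×0.0803 = 9.64 mA, and I_E = (β+1)I_B = 9.72 mA.
V_CE = V_CC − I_C·R_C − I_E·R_E = 18 − 9.64×1.5 − 9.72×0.12 = 2.37 V.
V_CE = 2.37 V > 0.2 V confirms active-region operation.

I_C ≈ 9.6 mA, V_CE ≈ 2.4 V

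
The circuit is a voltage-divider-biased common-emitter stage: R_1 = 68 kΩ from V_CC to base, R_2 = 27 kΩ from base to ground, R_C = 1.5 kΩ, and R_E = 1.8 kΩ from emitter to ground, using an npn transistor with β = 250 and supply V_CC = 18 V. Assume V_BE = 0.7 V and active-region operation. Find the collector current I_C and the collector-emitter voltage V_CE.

Thevenize the base divider: V_Th = V_CC·R_2/(R_1+R_2) = 18×27/95 = 5.12 V, R_Th = R_1‖R_2 = 19.3 kΩ.
Base-emitter loop: V_Th = I_B·R_Th + V_BE + (β+1)I_B·R_E, so I_B = (5.12 − 0.7) / (19.3 + 251×1.8) = 0.00937 mA.
I_C = β·I_B = 250×0.00937 = 2.34 mA, and I_E = (β+1)I_B = 2.35 mA.
V_CE = V_CC − I_C·R_C − I_E·R_E = 18 − 2.34×1.5 − 2.35×1.8 = 10.3 V.
V_CE = 10.3 V > 0.2 V confirms active-region operation.

I_C ≈ 2.3 mA, V_CE ≈ 10 V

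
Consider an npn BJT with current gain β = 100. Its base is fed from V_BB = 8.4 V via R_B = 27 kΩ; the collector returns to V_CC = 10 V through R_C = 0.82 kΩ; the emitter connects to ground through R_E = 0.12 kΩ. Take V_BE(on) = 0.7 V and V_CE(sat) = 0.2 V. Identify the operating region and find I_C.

saturation; I_C ≈ 10 mA

Assume active: I_B = (8.4 − 0.7)/(27 + 101×0.12) = 0.197 mA, I_C = β·I_B = 19.7 mA.
Then V_CE = 10 − 19.7×0.82 − 19.9×0.12 = -8.53 V < 0.2 V — the active assumption fails.
Re-solve with V_CE = 0.2 V. KCL at the emitter: V_E/R_E = (V_BB−0.7−V_E)/R_B + (V_CC−0.2−V_E)/R_C, giving V_E = 1.28 V.
I_C = (V_CC − 0.2 − V_E)/R_C = (9.8 − 1.28)/0.82 = 10.4 mA.
Check: I_B = (7.7 − 1.28)/27 = 0.238 mA, and β·I_B = 23.8 mA > I_C, confirming saturation.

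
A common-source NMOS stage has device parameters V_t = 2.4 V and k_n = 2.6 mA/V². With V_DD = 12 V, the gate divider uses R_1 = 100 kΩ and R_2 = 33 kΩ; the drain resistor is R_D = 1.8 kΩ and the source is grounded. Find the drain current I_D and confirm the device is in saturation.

I_D ≈ 0.43 mA

V_G = V_DD·R_2/(R_1+R_2) = 12×33/133 = 2.98 V. With the source grounded, V_GS = V_G = 2.98 V.
Assume saturation: I_D = (k_n/2)(V_GS − V_t)² = (2.6/2)×(2.98 − 2.4)² = 1.3×0.577² = 0.433 mA.
V_DS = V_DD − I_D·R_D = 12 − 0.433×1.8 = 11.2 V.
Saturation requires V_DS ≥ V_GS − V_t = 0.577 V; 11.2 ≥ 0.577 ✓.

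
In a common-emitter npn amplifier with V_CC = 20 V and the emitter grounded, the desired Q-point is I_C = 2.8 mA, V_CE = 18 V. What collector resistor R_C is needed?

Collector loop: V_CC = I_C·R_C + V_CE.
R_C = (V_CC − V_CE)/I_C = (20 − 18)/2.8 = 0.714 kΩ.

R_C ≈ 0.71 kΩ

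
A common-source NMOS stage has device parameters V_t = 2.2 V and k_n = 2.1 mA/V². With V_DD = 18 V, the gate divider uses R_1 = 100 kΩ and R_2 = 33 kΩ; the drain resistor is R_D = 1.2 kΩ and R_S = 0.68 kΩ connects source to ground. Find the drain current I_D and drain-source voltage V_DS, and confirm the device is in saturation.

V_G = V_DD·R_2/(R_1+R_2) = 18×33/133 = 4.47 V.
Assume saturation: I_D = (k_n/2)(V_GS − V_t)² with V_GS = V_G − I_D·R_S = 4.47 − 0.68·I_D.
Substituting gives 0.486·I_D² − 4.24·I_D + 5.39 = 0, with roots I_D = 1.55 or 7.18 mA.
The root I_D = 7.18 mA gives V_GS = -0.415 V ≤ V_t, so take I_D = 1.55 mA.
Then V_GS = 3.41 V and V_DS = V_DD − I_D(R_D+R_S) = 18 − 1.55×1.88 = 15.1 V.
Saturation requires V_DS ≥ V_GS − V_t = 1.21 V; 15.1 ≥ 1.21 ✓.

I_D ≈ 1.5 mA, V_DS ≈ 15 V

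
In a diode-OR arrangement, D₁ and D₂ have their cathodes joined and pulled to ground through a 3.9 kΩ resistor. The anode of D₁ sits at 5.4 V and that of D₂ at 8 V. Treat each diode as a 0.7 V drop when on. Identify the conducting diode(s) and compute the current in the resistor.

Assume both conduct. Then node N would need to be at both 5.4−0.7 = 4.7 V and 8−0.7 = 7.3 V, which is impossible.
Assume only D₂ conducts: V_N = 8 − 0.7 = 7.3 V, so I_R = 7.3/3.9 = 1.87 mA.
Check D₁: its anode-to-cathode voltage is 5.4 − 7.3 = -1.9 V < 0.7 V, so it is off. The assumption is consistent.

Only D₂ conducts; I_R ≈ 1.9 mA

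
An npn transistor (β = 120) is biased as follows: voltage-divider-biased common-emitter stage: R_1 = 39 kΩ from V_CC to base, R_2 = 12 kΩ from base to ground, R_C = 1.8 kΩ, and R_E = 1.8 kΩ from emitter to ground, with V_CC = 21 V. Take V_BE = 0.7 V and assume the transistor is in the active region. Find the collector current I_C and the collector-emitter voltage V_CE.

I_C ≈ 2.2 mA, V_CE ≈ 13 V

Thevenize the base divider: V_Th = V_CC·R_2/(R_1+R_2) = 21×12/51 = 4.94 V, R_Th = R_1‖R_2 = 9.18 kΩ.
Base-emitter loop: V_Th = I_B·R_Th + V_BE + (β+1)I_B·R_E, so I_B = (4.94 − 0.7) / (9.18 + 121×1.8) = 0.0187 mA.
I_C = β·I_B = 120×0.0187 = 2.24 mA, and I_E = (β+1)I_B = 2.26 mA.
V_CE = V_CC − I_C·R_C − I_E·R_E = 21 − 2.24×1.8 − 2.26×1.8 = 12.9 V.
V_CE = 12.9 V > 0.2 V confirms active-region operation.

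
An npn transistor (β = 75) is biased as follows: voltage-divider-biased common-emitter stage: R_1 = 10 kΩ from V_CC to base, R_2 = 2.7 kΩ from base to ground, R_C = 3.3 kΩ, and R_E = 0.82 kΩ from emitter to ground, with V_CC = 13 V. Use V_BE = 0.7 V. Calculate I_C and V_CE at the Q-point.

Thevenize the base divider: V_Th = V_CC·R_2/(R_1+R_2) = 13×2.7/12.7 = 2.76 V, R_Th = R_1‖R_2 = 2.13 kΩ.
Base-emitter loop: V_Th = I_B·R_Th + V_BE + (β+1)I_B·R_E, so I_B = (2.76 − 0.7) / (2.13 + 76×0.82) = 0.032 mA.
I_C = β·I_B = 75×0.032 = 2.4 mA, and I_E = (β+1)I_B = 2.43 mA.
V_CE = V_CC − I_C·R_C − I_E·R_E = 13 − 2.4×3.3 − 2.43×0.82 = 3.08 V.
V_CE = 3.08 V > 0.2 V confirms active-region operation.

I_C ≈ 2.4 mA, V_CE ≈ 3.1 V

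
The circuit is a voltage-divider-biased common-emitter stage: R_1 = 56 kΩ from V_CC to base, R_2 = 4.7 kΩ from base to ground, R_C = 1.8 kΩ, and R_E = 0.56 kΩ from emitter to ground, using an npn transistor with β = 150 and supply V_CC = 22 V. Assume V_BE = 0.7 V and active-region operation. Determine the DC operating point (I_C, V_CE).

I_C ≈ 1.7 mA, V_CE ≈ 18 V

Thevenize the base divider: V_Th = V_CC·R_2/(R_1+R_2) = 22×4.7/60.7 = 1.7 V, R_Th = R_1‖R_2 = 4.34 kΩ.
Base-emitter loop: V_Th = I_B·R_Th + V_BE + (β+1)I_B·R_E, so I_B = (1.7 − 0.7) / (4.34 + 151×0.56) = 0.0113 mA.
I_C = β·I_B = 150×0.0113 = 1.69 mA, and I_E = (β+1)I_B = 1.7 mA.
V_CE = V_CC − I_C·R_C − I_E·R_E = 22 − 1.69×1.8 − 1.7×0.56 = 18 V.
V_CE = 18 V > 0.2 V confirms active-region operation.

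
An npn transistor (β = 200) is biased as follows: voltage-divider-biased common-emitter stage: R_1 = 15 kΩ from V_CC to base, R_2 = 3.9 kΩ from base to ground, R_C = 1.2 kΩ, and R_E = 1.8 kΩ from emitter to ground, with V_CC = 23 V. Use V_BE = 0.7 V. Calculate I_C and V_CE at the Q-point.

Thevenize the base divider: V_Th = V_CC·R_2/(R_1+R_2) = 23×3.9/18.9 = 4.75 V, R_Th = R_1‖R_2 = 3.1 kΩ.
Base-emitter loop: V_Th = I_B·R_Th + V_BE + (β+1)I_B·R_E, so I_B = (4.75 − 0.7) / (3.1 + 201×1.8) = 0.0111 mA.
I_C = β·I_B = 200×0.0111 = 2.22 mA, and I_E = (β+1)I_B = 2.23 mA.
V_CE = V_CC − I_C·R_C − I_E·R_E = 23 − 2.22×1.2 − 2.23×1.8 = 16.3 V.
V_CE = 16.3 V > 0.2 V confirms active-region operation.

I_C ≈ 2.2 mA, V_CE ≈ 16 V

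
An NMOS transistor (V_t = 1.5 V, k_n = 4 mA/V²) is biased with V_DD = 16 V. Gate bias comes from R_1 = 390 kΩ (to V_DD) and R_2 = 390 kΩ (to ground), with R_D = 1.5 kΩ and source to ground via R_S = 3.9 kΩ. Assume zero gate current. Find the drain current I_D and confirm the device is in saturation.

V_G = V_DD·R_2/(R_1+R_2) = 16×390/780 = 8 V.
Assume saturation: I_D = (k_n/2)(V_GS − V_t)² with V_GS = V_G − I_D·R_S = 8 − 3.9·I_D.
Substituting gives 30.4·I_D² − 102·I_D + 84.5 = 0, with roots I_D = 1.45 or 1.92 mA.
The root I_D = 1.92 mA gives V_GS = 0.521 V ≤ V_t, so take I_D = 1.45 mA.
Then V_GS = 2.35 V and V_DS = V_DD − I_D(R_D+R_S) = 16 − 1.45×5.4 = 8.18 V.
Saturation requires V_DS ≥ V_GS − V_t = 0.851 V; 8.18 ≥ 0.851 ✓.

I_D ≈ 1.4 mA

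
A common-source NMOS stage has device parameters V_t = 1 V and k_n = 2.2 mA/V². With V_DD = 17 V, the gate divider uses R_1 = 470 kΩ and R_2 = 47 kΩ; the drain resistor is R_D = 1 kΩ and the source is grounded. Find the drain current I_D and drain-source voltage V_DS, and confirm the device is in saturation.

V_G = V_DD·R_2/(R_1+R_2) = 17×47/517 = 1.55 V. With the source grounded, V_GS = V_G = 1.55 V.
Assume saturation: I_D = (k_n/2)(V_GS − V_t)² = (2.2/2)×(1.55 − 1)² = 1.1×0.545² = 0.327 mA.
V_DS = V_DD − I_D·R_D = 17 − 0.327×1 = 16.7 V.
Saturation requires V_DS ≥ V_GS − V_t = 0.545 V; 16.7 ≥ 0.545 ✓.

I_D ≈ 0.33 mA, V_DS ≈ 17 V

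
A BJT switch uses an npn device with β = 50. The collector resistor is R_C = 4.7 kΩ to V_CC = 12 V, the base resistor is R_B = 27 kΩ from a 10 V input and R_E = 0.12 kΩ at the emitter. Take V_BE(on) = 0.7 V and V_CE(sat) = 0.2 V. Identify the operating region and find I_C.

saturation; I_C ≈ 2.4 mA

Assume active: I_B = (10 − 0.7)/(27 + 51×0.12) = 0.281 mA, I_C = β·I_B = 14 mA.
Then V_CE = 12 − 14×4.7 − 14.3×0.12 = -55.7 V < 0.2 V — the active assumption fails.
Re-solve with V_CE = 0.2 V. KCL at the emitter: V_E/R_E = (V_BB−0.7−V_E)/R_B + (V_CC−0.2−V_E)/R_C, giving V_E = 0.333 V.
I_C = (V_CC − 0.2 − V_E)/R_C = (11.8 − 0.333)/4.7 = 2.44 mA.
Check: I_B = (9.3 − 0.333)/27 = 0.332 mA, and β·I_B = 16.6 mA > I_C, confirming saturation.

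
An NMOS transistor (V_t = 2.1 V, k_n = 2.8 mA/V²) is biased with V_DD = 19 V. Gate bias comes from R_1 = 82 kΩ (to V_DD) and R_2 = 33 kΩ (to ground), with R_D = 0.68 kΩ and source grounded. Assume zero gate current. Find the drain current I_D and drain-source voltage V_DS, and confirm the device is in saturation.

V_G = V_DD·R_2/(R_1+R_2) = 19×33/115 = 5.45 V. With the source grounded, V_GS = V_G = 5.45 V.
Assume saturation: I_D = (k_n/2)(V_GS − V_t)² = (2.8/2)×(5.45 − 2.1)² = 1.4×3.35² = 15.7 mA.
V_DS = V_DD − I_D·R_D = 19 − 15.7×0.68 = 8.3 V.
Saturation requires V_DS ≥ V_GS − V_t = 3.35 V; 8.3 ≥ 3.35 ✓.

I_D ≈ 16 mA, V_DS ≈ 8.3 V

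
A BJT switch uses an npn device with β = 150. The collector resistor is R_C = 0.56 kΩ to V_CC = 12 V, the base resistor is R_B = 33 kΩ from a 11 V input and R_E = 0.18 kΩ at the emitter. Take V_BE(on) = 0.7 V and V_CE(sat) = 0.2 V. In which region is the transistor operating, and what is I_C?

saturation; I_C ≈ 16 mA

Assume active: I_B = (11 − 0.7)/(33 + 151×0.18) = 0.171 mA, I_C = β·I_B = 25.7 mA.
Then V_CE = 12 − 25.7×0.56 − 25.8×0.18 = -7.03 V < 0.2 V — the active assumption fails.
Re-solve with V_CE = 0.2 V. KCL at the emitter: V_E/R_E = (V_BB−0.7−V_E)/R_B + (V_CC−0.2−V_E)/R_C, giving V_E = 2.9 V.
I_C = (V_CC − 0.2 − V_E)/R_C = (11.8 − 2.9)/0.56 = 15.9 mA.
Check: I_B = (10.3 − 2.9)/33 = 0.224 mA, and β·I_B = 33.6 mA > I_C, confirming saturation.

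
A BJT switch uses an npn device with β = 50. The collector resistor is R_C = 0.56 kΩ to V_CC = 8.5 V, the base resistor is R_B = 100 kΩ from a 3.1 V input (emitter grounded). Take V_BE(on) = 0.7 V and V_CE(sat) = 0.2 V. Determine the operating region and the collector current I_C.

active; I_C ≈ 1.2 mA

Assume active. Base-emitter loop: I_B = (V_BB − V_BE)/R_B = (3.1 − 0.7)/100 = 0.024 mA.
I_C = β·I_B = 50×0.024 = 1.2 mA.
V_CE = V_CC − I_C·R_C = 8.5 − 1.2×0.56 = 7.83 V > V_CE(sat), so the active-region assumption holds.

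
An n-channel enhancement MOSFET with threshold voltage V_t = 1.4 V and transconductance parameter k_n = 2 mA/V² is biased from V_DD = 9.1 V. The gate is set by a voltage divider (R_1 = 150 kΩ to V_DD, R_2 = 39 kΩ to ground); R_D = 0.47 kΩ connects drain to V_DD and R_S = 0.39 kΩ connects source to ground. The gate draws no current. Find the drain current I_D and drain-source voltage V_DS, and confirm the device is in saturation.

I_D ≈ 0.17 mA, V_DS ≈ 9 V

V_G = V_DD·R_2/(R_1+R_2) = 9.1×39/189 = 1.88 V.
Assume saturation: I_D = (k_n/2)(V_GS − V_t)² with V_GS = V_G − I_D·R_S = 1.88 − 0.39·I_D.
Substituting gives 0.152·I_D² − 1.37·I_D + 0.228 = 0, with roots I_D = 0.169 or 8.86 mA.
The root I_D = 8.86 mA gives V_GS = -1.58 V ≤ V_t, so take I_D = 0.169 mA.
Then V_GS = 1.81 V and V_DS = V_DD − I_D(R_D+R_S) = 9.1 − 0.169×0.86 = 8.95 V.
Saturation requires V_DS ≥ V_GS − V_t = 0.412 V; 8.95 ≥ 0.412 ✓.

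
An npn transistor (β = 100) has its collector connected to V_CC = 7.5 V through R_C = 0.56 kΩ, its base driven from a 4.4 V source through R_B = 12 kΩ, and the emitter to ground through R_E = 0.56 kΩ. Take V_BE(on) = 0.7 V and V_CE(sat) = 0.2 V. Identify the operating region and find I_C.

Assume active. Base-emitter loop: I_B = (V_BB − V_BE)/(R_B + (β+1)R_E) = (4.4 − 0.7)/(12 + 101×0.56) = 0.054 mA.
I_C = β·I_B = 100×0.054 = 5.4 mA.
V_CE = V_CC − I_C·R_C − I_E·R_E = 7.5 − 5.4×0.56 − 5.45×0.56 = 1.43 V > V_CE(sat), so the active-region assumption holds.

active; I_C ≈ 5.4 mA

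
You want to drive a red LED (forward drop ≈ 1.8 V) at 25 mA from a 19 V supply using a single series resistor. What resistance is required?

The resistor drops V_S − V_D = 19 − 1.8 = 17.2 V at 25 mA.
R = 17.2 V / 25 mA = 0.688 kΩ.

R ≈ 0.69 kΩ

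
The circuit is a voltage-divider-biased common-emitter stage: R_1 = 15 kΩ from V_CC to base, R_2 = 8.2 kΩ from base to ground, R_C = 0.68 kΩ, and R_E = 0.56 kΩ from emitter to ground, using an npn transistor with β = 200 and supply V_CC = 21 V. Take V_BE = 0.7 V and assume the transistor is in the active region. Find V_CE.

V_CE ≈ 6.8 V

Thevenize the base divider: V_Th = V_CC·R_2/(R_1+R_2) = 21×8.2/23.2 = 7.42 V, R_Th = R_1‖R_2 = 5.3 kΩ.
Base-emitter loop: V_Th = I_B·R_Th + V_BE + (β+1)I_B·R_E, so I_B = (7.42 − 0.7) / (5.3 + 201×0.56) = 0.057 mA.
I_C = β·I_B = 200×0.057 = 11.4 mA, and I_E = (β+1)I_B = 11.5 mA.
V_CE = V_CC − I_C·R_C − I_E·R_E = 21 − 11.4×0.68 − 11.5×0.56 = 6.82 V.
V_CE = 6.82 V > 0.2 V confirms active-region operation.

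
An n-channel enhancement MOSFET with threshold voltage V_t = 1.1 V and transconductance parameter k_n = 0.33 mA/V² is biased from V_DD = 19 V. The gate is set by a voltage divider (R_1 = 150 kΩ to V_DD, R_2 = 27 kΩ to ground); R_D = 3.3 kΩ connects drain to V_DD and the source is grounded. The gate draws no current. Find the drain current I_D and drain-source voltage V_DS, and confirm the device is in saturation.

I_D ≈ 0.53 mA, V_DS ≈ 17 V

V_G = V_DD·R_2/(R_1+R_2) = 19×27/177 = 2.9 V. With the source grounded, V_GS = V_G = 2.9 V.
Assume saturation: I_D = (k_n/2)(V_GS − V_t)² = (0.33/2)×(2.9 − 1.1)² = 0.165×1.8² = 0.534 mA.
V_DS = V_DD − I_D·R_D = 19 − 0.534×3.3 = 17.2 V.
Saturation requires V_DS ≥ V_GS − V_t = 1.8 V; 17.2 ≥ 1.8 ✓.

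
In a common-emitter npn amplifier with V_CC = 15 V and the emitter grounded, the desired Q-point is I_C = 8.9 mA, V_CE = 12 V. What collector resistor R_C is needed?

Collector loop: V_CC = I_C·R_C + V_CE.
R_C = (V_CC − V_CE)/I_C = (15 − 12)/8.9 = 0.337 kΩ.

R_C ≈ 0.34 kΩ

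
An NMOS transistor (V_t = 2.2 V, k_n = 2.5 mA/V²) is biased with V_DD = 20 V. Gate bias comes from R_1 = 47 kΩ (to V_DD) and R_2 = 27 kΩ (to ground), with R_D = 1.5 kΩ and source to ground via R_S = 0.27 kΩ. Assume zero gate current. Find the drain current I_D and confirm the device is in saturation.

V_G = V_DD·R_2/(R_1+R_2) = 20×27/74 = 7.3 V.
Assume saturation: I_D = (k_n/2)(V_GS − V_t)² with V_GS = V_G − I_D·R_S = 7.3 − 0.27·I_D.
Substituting gives 0.0911·I_D² − 4.44·I_D + 32.5 = 0, with roots I_D = 8.96 or 39.8 mA.
The root I_D = 39.8 mA gives V_GS = -3.44 V ≤ V_t, so take I_D = 8.96 mA.
Then V_GS = 4.88 V and V_DS = V_DD − I_D(R_D+R_S) = 20 − 8.96×1.77 = 4.14 V.
Saturation requires V_DS ≥ V_GS − V_t = 2.68 V; 4.14 ≥ 2.68 ✓.

I_D ≈ 9 mA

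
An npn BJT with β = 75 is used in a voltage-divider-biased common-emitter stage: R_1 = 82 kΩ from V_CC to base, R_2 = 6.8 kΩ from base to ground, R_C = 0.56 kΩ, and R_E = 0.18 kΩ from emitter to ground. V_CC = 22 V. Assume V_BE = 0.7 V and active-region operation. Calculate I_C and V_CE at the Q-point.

Thevenize the base divider: V_Th = V_CC·R_2/(R_1+R_2) = 22×6.8/88.8 = 1.68 V, R_Th = R_1‖R_2 = 6.28 kΩ.
Base-emitter loop: V_Th = I_B·R_Th + V_BE + (β+1)I_B·R_E, so I_B = (1.68 − 0.7) / (6.28 + 76×0.18) = 0.0493 mA.
I_C = β·I_B = 75×0.0493 = 3.7 mA, and I_E = (β+1)I_B = 3.75 mA.
V_CE = V_CC − I_C·R_C − I_E·R_E = 22 − 3.7×0.56 − 3.75×0.18 = 19.3 V.
V_CE = 19.3 V > 0.2 V confirms active-region operation.

I_C ≈ 3.7 mA, V_CE ≈ 19 V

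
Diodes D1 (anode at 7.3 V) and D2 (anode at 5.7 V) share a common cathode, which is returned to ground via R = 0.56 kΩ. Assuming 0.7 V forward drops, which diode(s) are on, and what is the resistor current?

Assume both conduct. Then node N would need to be at both 7.3−0.7 = 6.6 V and 5.7−0.7 = 5 V, which is impossible.
Assume only D1 conducts: V_N = 7.3 − 0.7 = 6.6 V, so I_R = 6.6/0.56 = 11.8 mA.
Check D2: its anode-to-cathode voltage is 5.7 − 6.6 = -0.9 V < 0.7 V, so it is off. The assumption is consistent.

Only D1 conducts; I_R ≈ 12 mA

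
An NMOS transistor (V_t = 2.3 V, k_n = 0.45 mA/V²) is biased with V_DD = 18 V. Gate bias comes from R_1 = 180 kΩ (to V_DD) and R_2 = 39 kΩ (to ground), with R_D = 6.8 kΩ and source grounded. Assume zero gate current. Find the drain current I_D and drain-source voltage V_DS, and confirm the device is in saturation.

V_G = V_DD·R_2/(R_1+R_2) = 18×39/219 = 3.21 V. With the source grounded, V_GS = V_G = 3.21 V.
Assume saturation: I_D = (k_n/2)(V_GS − V_t)² = (0.45/2)×(3.21 − 2.3)² = 0.225×0.905² = 0.184 mA.
V_DS = V_DD − I_D·R_D = 18 − 0.184×6.8 = 16.7 V.
Saturation requires V_DS ≥ V_GS − V_t = 0.905 V; 16.7 ≥ 0.905 ✓.

I_D ≈ 0.18 mA, V_DS ≈ 17 V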